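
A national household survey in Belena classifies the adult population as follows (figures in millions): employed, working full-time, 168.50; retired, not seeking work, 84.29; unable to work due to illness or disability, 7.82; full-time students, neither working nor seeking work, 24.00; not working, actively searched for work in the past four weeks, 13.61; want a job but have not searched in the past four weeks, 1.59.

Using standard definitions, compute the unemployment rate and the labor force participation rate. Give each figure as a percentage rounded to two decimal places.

Unemployment rate ≈ 7.47%; labor force participation rate ≈ 60.74%.

Employed = 168.50 million.
Unemployed = 13.61 million.
Labor force = 168.50 + 13.61 = 182.11 million.
Not in labor force = 84.29 + 7.82 + 24.00 + 1.59 = 117.70 million (those not working and not actively searching are outside the labor force — including those who want a job but have given up searching).
Civilian working-age population = 182.11 + 117.70 = 299.81 million.
Unemployment rate = 13.61 / 182.11 = 7.47%.
Labor force participation rate = 182.11 / 299.81 = 60.74%.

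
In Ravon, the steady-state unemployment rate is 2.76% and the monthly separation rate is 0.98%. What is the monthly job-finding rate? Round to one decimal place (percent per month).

From u* = s/(s+f): f = s·(1−u)/u.
f = 0.98 × (1 − 0.0276) / 0.0276 = 0.9530 / 0.0276 ≈ 34.5% per month.

Job-finding rate ≈ 34.5% per month.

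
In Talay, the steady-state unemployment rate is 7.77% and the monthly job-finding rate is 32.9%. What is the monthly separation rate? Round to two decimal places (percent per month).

Separation rate ≈ 2.77% per month.

From u* = s/(s+f): s = u·f/(1−u).
s = 0.0777 × 32.9 / (1 − 0.0777) = 2.5563 / 0.9223 ≈ 2.77% per month.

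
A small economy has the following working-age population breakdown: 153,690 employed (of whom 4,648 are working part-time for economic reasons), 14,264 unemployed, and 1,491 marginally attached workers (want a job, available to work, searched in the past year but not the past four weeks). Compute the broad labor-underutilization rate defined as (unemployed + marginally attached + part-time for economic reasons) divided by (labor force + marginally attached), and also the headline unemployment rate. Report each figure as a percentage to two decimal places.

Labor force = 153,690 + 14,264 = 167,954.
Numerator = 14,264 + 1,491 + 4,648 = 20,403.
Denominator = 167,954 + 1,491 = 169,445.
Broad rate = 20,403 / 169,445 = 12.04%.
Headline unemployment rate = 14,264 / 167,954 = 8.49%.

Broad underutilization rate ≈ 12.04%; headline unemployment rate ≈ 8.49%.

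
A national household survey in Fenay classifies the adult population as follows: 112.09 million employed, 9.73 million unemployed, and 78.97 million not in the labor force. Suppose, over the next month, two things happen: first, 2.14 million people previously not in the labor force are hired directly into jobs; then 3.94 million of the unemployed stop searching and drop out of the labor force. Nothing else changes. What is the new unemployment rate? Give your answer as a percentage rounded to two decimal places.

Initially, labor force = 112.09 + 9.73 = 121.82 million, so u = 9.73/121.82 = 7.99%.
After the first change, employed and labor force both rise by 2.14; unemployed unchanged → E = 114.23, U = 9.73, labor force = 123.96 million.
After the second change, unemployed and labor force both fall by 3.94 → E = 114.23, U = 5.79, labor force = 120.02 million.
New unemployment rate = 5.79 / 120.02 = 4.82%.

New unemployment rate ≈ 4.82%.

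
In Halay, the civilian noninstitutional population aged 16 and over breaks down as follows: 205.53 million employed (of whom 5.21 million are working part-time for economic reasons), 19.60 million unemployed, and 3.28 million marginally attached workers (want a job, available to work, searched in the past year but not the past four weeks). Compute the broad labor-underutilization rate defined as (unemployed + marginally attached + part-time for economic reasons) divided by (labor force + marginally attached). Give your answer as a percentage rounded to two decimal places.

Labor force = 205.53 + 19.60 = 225.13 million.
Numerator = 19.60 + 3.28 + 5.21 = 28.09 million.
Denominator = 225.13 + 3.28 = 228.41 million.
Broad rate = 28.09 / 228.41 = 12.30%.

Broad underutilization rate ≈ 12.30%.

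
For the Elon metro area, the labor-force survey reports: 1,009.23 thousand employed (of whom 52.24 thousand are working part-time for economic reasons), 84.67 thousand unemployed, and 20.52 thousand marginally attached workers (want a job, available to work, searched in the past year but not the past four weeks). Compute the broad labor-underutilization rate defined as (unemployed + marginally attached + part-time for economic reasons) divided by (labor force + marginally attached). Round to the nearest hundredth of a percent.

Broad underutilization rate ≈ 14.13%.

Labor force = 1,009.23 + 84.67 = 1,093.90 thousand.
Numerator = 84.67 + 20.52 + 52.24 = 157.43 thousand.
Denominator = 1,093.90 + 20.52 = 1,114.42 thousand.
Broad rate = 157.43 / 1,114.42 = 14.13%.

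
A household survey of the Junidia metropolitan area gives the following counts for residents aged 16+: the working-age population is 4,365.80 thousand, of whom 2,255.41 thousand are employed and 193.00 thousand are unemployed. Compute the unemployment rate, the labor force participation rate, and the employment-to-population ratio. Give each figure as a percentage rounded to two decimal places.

Labor force = employed + unemployed = 2,255.41 + 193.00 = 2,448.41 thousand.
Unemployment rate = 193.00 / 2,448.41 = 7.88%.
Labor force participation rate = 2,448.41 / 4,365.80 = 56.08%.
Employment-population ratio = 2,255.41 / 4,365.80 = 51.66%.

Unemployment rate ≈ 7.88%; labor force participation rate ≈ 56.08%; employment-population ratio ≈ 51.66%.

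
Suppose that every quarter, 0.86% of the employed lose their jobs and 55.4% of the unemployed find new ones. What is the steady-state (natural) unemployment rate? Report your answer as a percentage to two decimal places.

At steady state the flows balance: s·E = f·U, so U/(E+U) = s/(s+f).
u* = 0.86 / (0.86 + 55.4) = 0.86 / 56.26 = 1.53%.

Steady-state unemployment rate ≈ 1.53%.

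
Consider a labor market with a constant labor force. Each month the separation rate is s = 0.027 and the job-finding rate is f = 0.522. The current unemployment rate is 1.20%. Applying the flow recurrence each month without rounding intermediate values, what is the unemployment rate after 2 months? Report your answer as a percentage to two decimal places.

Unemployment rate after two months ≈ 4.16%.

With a fixed labor force, u_{t+1} = u_t + s·(1−u_t) − f·u_t = u_t·(1−s−f) + s.
Here 1−s−f = 0.451 and s = 0.027.
u_1 = 0.012000 × 0.451 + 0.027 = 0.032412.
u_2 = 0.032412 × 0.451 + 0.027 = 0.041618.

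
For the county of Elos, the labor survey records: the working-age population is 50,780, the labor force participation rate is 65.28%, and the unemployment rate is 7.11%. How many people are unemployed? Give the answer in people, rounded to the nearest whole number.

Labor force = 0.6528 × 50,780 = 33,149.
Unemployed = 0.0711 × 33,149 ≈ 2,357.

About 2,357 are unemployed.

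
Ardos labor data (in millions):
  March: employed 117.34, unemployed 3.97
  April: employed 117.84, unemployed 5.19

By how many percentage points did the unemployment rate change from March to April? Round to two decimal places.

March: labor force = 117.34 + 3.97 = 121.31; u = 3.97/121.31 = 3.27%.
April: labor force = 117.84 + 5.19 = 123.03; u = 5.19/123.03 = 4.22%.
Change = 4.22% − 3.27% = +0.95 pp.

The unemployment rate changed by +0.95 percentage points.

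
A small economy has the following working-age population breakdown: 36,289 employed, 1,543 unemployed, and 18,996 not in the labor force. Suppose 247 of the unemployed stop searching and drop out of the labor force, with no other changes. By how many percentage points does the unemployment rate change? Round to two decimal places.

Initially, labor force = 36,289 + 1,543 = 37,832, so u = 1,543/37,832 = 4.08%.
After the change, unemployed and labor force both fall by 247 → E = 36,289, U = 1,296, labor force = 37,585.
New unemployment rate = 1,296 / 37,585 = 3.45%.
Change = 3.45% − 4.08% = −0.63 percentage points.

The unemployment rate changes by −0.63 percentage points.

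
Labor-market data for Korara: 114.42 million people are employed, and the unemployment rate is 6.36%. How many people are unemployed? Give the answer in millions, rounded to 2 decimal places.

Let U be the number unemployed. The labor force is E + U, and U/(E+U) = 0.0636.
So U = 0.0636 × 114.42 / (1 − 0.0636) = 7.2771 / 0.9364 ≈ 7.77 million.

About 7.77 million are unemployed.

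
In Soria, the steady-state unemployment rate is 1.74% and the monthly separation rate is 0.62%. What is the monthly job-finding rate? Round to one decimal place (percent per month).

From u* = s/(s+f): f = s·(1−u)/u.
f = 0.62 × (1 − 0.0174) / 0.0174 = 0.6092 / 0.0174 ≈ 35.0% per month.

Job-finding rate ≈ 35.0% per month.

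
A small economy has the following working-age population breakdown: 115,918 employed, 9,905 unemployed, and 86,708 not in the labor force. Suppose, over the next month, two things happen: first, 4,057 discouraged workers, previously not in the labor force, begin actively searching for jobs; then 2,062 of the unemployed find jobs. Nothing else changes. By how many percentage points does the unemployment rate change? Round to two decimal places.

Initially, labor force = 115,918 + 9,905 = 125,823, so u = 9,905/125,823 = 7.87%.
After the first change, unemployed and labor force both rise by 4,057 → E = 115,918, U = 13,962, labor force = 129,880.
After the second change, unemployed falls and employed rises by 2,062; labor force unchanged → E = 117,980, U = 11,900, labor force = 129,880.
New unemployment rate = 11,900 / 129,880 = 9.16%.
Change = 9.16% − 7.87% = +1.29 percentage points.

The unemployment rate changes by +1.29 percentage points.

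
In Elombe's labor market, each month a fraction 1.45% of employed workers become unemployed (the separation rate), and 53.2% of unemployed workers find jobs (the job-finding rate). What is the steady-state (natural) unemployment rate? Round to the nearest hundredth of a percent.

At steady state the flows balance: s·E = f·U, so U/(E+U) = s/(s+f).
u* = 1.45 / (1.45 + 53.2) = 1.45 / 54.65 = 2.65%.

Steady-state unemployment rate ≈ 2.65%.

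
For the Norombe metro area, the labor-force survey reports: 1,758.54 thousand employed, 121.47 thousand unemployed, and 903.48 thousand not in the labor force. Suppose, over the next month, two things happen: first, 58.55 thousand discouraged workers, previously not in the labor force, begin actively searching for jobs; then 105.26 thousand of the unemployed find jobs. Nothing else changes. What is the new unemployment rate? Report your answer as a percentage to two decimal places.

Initially, labor force = 1,758.54 + 121.47 = 1,880.01 thousand, so u = 121.47/1,880.01 = 6.46%.
After the first change, unemployed and labor force both rise by 58.55 → E = 1,758.54, U = 180.02, labor force = 1,938.56 thousand.
After the second change, unemployed falls and employed rises by 105.26; labor force unchanged → E = 1,863.80, U = 74.76, labor force = 1,938.56 thousand.
New unemployment rate = 74.76 / 1,938.56 = 3.86%.

New unemployment rate ≈ 3.86%.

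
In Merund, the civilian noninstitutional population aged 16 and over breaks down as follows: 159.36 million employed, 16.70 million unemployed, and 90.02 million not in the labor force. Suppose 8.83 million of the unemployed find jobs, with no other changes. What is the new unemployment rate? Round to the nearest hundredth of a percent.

Initially, labor force = 159.36 + 16.70 = 176.06 million, so u = 16.70/176.06 = 9.49%.
After the change, unemployed falls and employed rises by 8.83; labor force unchanged → E = 168.19, U = 7.87, labor force = 176.06 million.
New unemployment rate = 7.87 / 176.06 = 4.47%.

New unemployment rate ≈ 4.47%.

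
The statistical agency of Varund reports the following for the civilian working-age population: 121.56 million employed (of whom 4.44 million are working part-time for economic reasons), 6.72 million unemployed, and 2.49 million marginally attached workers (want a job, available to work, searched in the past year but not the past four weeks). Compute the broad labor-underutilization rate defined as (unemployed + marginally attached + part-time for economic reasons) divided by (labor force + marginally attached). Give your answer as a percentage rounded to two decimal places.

Broad underutilization rate ≈ 10.44%.

Labor force = 121.56 + 6.72 = 128.28 million.
Numerator = 6.72 + 2.49 + 4.44 = 13.65 million.
Denominator = 128.28 + 2.49 = 130.77 million.
Broad rate = 13.65 / 130.77 = 10.44%.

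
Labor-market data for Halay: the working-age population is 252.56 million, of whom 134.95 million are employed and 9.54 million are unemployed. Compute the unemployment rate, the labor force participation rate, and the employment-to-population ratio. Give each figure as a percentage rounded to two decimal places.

Labor force = employed + unemployed = 134.95 + 9.54 = 144.49 million.
Unemployment rate = 9.54 / 144.49 = 6.60%.
Labor force participation rate = 144.49 / 252.56 = 57.21%.
Employment-population ratio = 134.95 / 252.56 = 53.43%.

Unemployment rate ≈ 6.60%; labor force participation rate ≈ 57.21%; employment-population ratio ≈ 53.43%.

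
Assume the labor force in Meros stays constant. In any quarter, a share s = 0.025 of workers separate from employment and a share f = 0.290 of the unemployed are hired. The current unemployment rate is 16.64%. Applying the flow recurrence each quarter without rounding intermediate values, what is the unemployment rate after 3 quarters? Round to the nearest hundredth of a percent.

With a fixed labor force, u_{t+1} = u_t + s·(1−u_t) − f·u_t = u_t·(1−s−f) + s.
Here 1−s−f = 0.685 and s = 0.025.
u_1 = 0.166400 × 0.685 + 0.025 = 0.138984.
u_2 = 0.138984 × 0.685 + 0.025 = 0.120204.
u_3 = 0.120204 × 0.685 + 0.025 = 0.107340.

Unemployment rate after three quarters ≈ 10.73%.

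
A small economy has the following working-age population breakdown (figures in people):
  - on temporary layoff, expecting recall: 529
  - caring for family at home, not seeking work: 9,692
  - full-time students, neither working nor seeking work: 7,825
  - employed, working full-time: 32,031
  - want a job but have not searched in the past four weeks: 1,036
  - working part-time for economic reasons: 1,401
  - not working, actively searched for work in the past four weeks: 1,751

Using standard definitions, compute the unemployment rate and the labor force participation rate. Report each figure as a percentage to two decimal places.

Employed = 32,031 + 1,401 = 33,432 (anyone who worked, including part-time for economic reasons, counts as employed).
Unemployed = 529 + 1,751 = 2,280 (jobless and actively searching, or on temporary layoff).
Labor force = 33,432 + 2,280 = 35,712.
Not in labor force = 9,692 + 7,825 + 1,036 = 18,553 (those not working and not actively searching are outside the labor force — including those who want a job but have given up searching).
Civilian working-age population = 35,712 + 18,553 = 54,265.
Unemployment rate = 2,280 / 35,712 = 6.38%.
Labor force participation rate = 35,712 / 54,265 = 65.81%.

Unemployment rate ≈ 6.38%; labor force participation rate ≈ 65.81%.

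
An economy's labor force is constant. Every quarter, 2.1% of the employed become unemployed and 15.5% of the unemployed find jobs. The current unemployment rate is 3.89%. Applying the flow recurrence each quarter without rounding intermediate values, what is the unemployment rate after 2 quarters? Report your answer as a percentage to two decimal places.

Unemployment rate after two quarters ≈ 6.47%.

With a fixed labor force, u_{t+1} = u_t + s·(1−u_t) − f·u_t = u_t·(1−s−f) + s.
Here 1−s−f = 0.824 and s = 0.021.
u_1 = 0.038900 × 0.824 + 0.021 = 0.053054.
u_2 = 0.053054 × 0.824 + 0.021 = 0.064716.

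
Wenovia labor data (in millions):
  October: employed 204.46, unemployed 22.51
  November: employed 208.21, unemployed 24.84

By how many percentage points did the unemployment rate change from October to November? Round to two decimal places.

October: labor force = 204.46 + 22.51 = 226.97; u = 22.51/226.97 = 9.92%.
November: labor force = 208.21 + 24.84 = 233.05; u = 24.84/233.05 = 10.66%.
Change = 10.66% − 9.92% = +0.74 pp.

The unemployment rate changed by +0.74 percentage points.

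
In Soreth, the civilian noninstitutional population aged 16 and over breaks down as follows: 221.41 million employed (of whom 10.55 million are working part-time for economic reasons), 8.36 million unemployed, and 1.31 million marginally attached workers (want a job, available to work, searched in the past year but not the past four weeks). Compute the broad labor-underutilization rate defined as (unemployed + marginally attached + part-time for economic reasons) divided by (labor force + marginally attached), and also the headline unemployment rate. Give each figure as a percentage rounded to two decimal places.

Broad underutilization rate ≈ 8.75%; headline unemployment rate ≈ 3.64%.

Labor force = 221.41 + 8.36 = 229.77 million.
Numerator = 8.36 + 1.31 + 10.55 = 20.22 million.
Denominator = 229.77 + 1.31 = 231.08 million.
Broad rate = 20.22 / 231.08 = 8.75%.
Headline unemployment rate = 8.36 / 229.77 = 3.64%.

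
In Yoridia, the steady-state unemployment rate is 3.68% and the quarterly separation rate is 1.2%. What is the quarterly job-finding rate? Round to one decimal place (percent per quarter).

From u* = s/(s+f): f = s·(1−u)/u.
f = 1.2 × (1 − 0.0368) / 0.0368 = 1.1558 / 0.0368 ≈ 31.4% per quarter.

Job-finding rate ≈ 31.4% per quarter.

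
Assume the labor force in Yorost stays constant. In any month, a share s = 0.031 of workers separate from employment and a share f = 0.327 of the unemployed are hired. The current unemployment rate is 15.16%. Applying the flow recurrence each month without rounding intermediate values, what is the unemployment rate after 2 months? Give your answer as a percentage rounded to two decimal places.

With a fixed labor force, u_{t+1} = u_t + s·(1−u_t) − f·u_t = u_t·(1−s−f) + s.
Here 1−s−f = 0.642 and s = 0.031.
u_1 = 0.151600 × 0.642 + 0.031 = 0.128327.
u_2 = 0.128327 × 0.642 + 0.031 = 0.113386.

Unemployment rate after two months ≈ 11.34%.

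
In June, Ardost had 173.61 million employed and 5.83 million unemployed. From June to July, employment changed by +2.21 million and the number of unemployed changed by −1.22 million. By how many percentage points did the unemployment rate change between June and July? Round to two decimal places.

June: labor force = 173.61 + 5.83 = 179.44; u = 5.83/179.44 = 3.25%.
July: labor force = 175.82 + 4.61 = 180.43; u = 4.61/180.43 = 2.56%.
Change = 2.56% − 3.25% = −0.69 pp.

The unemployment rate changed by −0.69 percentage points.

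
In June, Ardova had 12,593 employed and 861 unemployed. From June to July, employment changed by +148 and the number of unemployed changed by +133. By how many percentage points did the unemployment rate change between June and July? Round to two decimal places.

June: labor force = 12,593 + 861 = 13,454; u = 861/13,454 = 6.40%.
July: labor force = 12,741 + 994 = 13,735; u = 994/13,735 = 7.24%.
Change = 7.24% − 6.40% = +0.84 pp.

The unemployment rate changed by +0.84 percentage points.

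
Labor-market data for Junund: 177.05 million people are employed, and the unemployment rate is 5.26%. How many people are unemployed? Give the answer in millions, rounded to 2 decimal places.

About 9.83 million are unemployed.

Let U be the number unemployed. The labor force is E + U, and U/(E+U) = 0.0526.
So U = 0.0526 × 177.05 / (1 − 0.0526) = 9.3128 / 0.9474 ≈ 9.83 million.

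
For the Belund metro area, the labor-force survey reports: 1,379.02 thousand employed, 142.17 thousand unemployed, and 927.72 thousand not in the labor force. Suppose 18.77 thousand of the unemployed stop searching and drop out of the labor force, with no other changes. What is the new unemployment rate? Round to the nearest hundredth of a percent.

New unemployment rate ≈ 8.21%.

Initially, labor force = 1,379.02 + 142.17 = 1,521.19 thousand, so u = 142.17/1,521.19 = 9.35%.
After the change, unemployed and labor force both fall by 18.77 → E = 1,379.02, U = 123.40, labor force = 1,502.42 thousand.
New unemployment rate = 123.40 / 1,502.42 = 8.21%.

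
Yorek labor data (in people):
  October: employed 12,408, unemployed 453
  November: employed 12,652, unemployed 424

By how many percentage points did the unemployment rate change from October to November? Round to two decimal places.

October: labor force = 12,408 + 453 = 12,861; u = 453/12,861 = 3.52%.
November: labor force = 12,652 + 424 = 13,076; u = 424/13,076 = 3.24%.
Change = 3.24% − 3.52% = −0.28 pp.

The unemployment rate changed by −0.28 percentage points.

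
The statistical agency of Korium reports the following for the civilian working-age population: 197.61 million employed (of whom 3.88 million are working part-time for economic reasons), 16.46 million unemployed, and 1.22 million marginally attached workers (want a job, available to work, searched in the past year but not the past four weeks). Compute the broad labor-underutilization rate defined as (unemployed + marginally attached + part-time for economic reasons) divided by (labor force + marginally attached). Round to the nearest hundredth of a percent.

Broad underutilization rate ≈ 10.01%.

Labor force = 197.61 + 16.46 = 214.07 million.
Numerator = 16.46 + 1.22 + 3.88 = 21.56 million.
Denominator = 214.07 + 1.22 = 215.29 million.
Broad rate = 21.56 / 215.29 = 10.01%.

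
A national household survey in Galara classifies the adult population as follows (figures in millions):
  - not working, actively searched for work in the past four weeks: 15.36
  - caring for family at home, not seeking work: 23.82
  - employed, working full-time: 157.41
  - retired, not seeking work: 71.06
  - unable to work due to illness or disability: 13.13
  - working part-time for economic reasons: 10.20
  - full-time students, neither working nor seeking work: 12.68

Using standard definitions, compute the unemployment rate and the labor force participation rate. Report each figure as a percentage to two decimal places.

Unemployment rate ≈ 8.39%; labor force participation rate ≈ 60.25%.

Employed = 157.41 + 10.20 = 167.61 million (anyone who worked, including part-time for economic reasons, counts as employed).
Unemployed = 15.36 million.
Labor force = 167.61 + 15.36 = 182.97 million.
Not in labor force = 23.82 + 71.06 + 13.13 + 12.68 = 120.69 million (those not working and not actively searching are outside the labor force).
Civilian working-age population = 182.97 + 120.69 = 303.66 million.
Unemployment rate = 15.36 / 182.97 = 8.39%.
Labor force participation rate = 182.97 / 303.66 = 60.25%.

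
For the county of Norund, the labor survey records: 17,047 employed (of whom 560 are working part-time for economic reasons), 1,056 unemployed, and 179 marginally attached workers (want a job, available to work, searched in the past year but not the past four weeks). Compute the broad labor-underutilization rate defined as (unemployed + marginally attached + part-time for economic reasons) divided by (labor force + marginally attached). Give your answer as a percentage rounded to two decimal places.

Broad underutilization rate ≈ 9.82%.

Labor force = 17,047 + 1,056 = 18,103.
Numerator = 1,056 + 179 + 560 = 1,795.
Denominator = 18,103 + 179 = 18,282.
Broad rate = 1,795 / 18,282 = 9.82%.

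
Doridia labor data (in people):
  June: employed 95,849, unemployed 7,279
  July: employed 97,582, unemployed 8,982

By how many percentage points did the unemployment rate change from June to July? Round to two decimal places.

The unemployment rate changed by +1.37 percentage points.

June: labor force = 95,849 + 7,279 = 103,128; u = 7,279/103,128 = 7.06%.
July: labor force = 97,582 + 8,982 = 106,564; u = 8,982/106,564 = 8.43%.
Change = 8.43% − 7.06% = +1.37 pp.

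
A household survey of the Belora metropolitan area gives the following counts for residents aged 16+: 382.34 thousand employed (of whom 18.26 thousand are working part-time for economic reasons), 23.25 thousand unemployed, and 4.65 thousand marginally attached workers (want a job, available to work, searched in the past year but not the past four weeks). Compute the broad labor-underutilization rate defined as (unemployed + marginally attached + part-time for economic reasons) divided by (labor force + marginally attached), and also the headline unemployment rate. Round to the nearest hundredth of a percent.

Broad underutilization rate ≈ 11.25%; headline unemployment rate ≈ 5.73%.

Labor force = 382.34 + 23.25 = 405.59 thousand.
Numerator = 23.25 + 4.65 + 18.26 = 46.16 thousand.
Denominator = 405.59 + 4.65 = 410.24 thousand.
Broad rate = 46.16 / 410.24 = 11.25%.
Headline unemployment rate = 23.25 / 405.59 = 5.73%.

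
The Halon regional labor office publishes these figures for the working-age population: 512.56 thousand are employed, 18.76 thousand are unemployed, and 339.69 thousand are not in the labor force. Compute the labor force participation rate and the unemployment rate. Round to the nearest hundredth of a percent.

Labor force = employed + unemployed = 512.56 + 18.76 = 531.32 thousand.
Working-age population = 531.32 + 339.69 = 871.01 thousand.
Unemployment rate = 18.76 / 531.32 = 3.53%.
Labor force participation rate = 531.32 / 871.01 = 61.00%.

Labor force participation rate ≈ 61.00%; unemployment rate ≈ 3.53%.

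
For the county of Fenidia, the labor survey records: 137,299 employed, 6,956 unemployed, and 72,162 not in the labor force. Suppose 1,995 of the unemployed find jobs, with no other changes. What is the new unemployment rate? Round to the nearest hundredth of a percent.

New unemployment rate ≈ 3.44%.

Initially, labor force = 137,299 + 6,956 = 144,255, so u = 6,956/144,255 = 4.82%.
After the change, unemployed falls and employed rises by 1,995; labor force unchanged → E = 139,294, U = 4,961, labor force = 144,255.
New unemployment rate = 4,961 / 144,255 = 3.44%.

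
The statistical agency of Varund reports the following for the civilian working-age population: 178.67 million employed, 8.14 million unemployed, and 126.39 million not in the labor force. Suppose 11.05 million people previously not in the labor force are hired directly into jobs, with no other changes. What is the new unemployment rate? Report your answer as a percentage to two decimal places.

Initially, labor force = 178.67 + 8.14 = 186.81 million, so u = 8.14/186.81 = 4.36%.
After the change, employed and labor force both rise by 11.05; unemployed unchanged → E = 189.72, U = 8.14, labor force = 197.86 million.
New unemployment rate = 8.14 / 197.86 = 4.11%.

New unemployment rate ≈ 4.11%.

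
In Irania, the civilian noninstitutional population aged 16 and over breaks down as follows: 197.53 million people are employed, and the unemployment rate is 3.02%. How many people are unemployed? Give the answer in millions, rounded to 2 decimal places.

About 6.15 million are unemployed.

Let U be the number unemployed. The labor force is E + U, and U/(E+U) = 0.0302.
So U = 0.0302 × 197.53 / (1 − 0.0302) = 5.9654 / 0.9698 ≈ 6.15 million.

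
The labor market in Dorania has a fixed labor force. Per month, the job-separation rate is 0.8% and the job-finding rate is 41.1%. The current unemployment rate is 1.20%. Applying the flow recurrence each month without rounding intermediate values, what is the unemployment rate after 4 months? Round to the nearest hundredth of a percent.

With a fixed labor force, u_{t+1} = u_t + s·(1−u_t) − f·u_t = u_t·(1−s−f) + s.
Here 1−s−f = 0.581 and s = 0.008.
u_1 = 0.012000 × 0.581 + 0.008 = 0.014972.
u_2 = 0.014972 × 0.581 + 0.008 = 0.016699.
u_3 = 0.016699 × 0.581 + 0.008 = 0.017702.
u_4 = 0.017702 × 0.581 + 0.008 = 0.018285.

Unemployment rate after four months ≈ 1.83%.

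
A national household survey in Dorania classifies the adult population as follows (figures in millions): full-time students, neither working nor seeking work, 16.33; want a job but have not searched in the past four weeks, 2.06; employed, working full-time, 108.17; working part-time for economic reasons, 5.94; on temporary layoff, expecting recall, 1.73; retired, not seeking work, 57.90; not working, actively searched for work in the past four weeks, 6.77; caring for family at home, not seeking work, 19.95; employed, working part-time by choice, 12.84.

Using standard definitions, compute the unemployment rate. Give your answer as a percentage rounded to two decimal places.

Unemployment rate ≈ 6.28%.

Employed = 108.17 + 5.94 + 12.84 = 126.95 million (anyone who worked, including part-time for economic reasons, counts as employed).
Unemployed = 1.73 + 6.77 = 8.50 million (jobless and actively searching, or on temporary layoff).
Labor force = 126.95 + 8.50 = 135.45 million.
Unemployment rate = 8.50 / 135.45 = 6.28%.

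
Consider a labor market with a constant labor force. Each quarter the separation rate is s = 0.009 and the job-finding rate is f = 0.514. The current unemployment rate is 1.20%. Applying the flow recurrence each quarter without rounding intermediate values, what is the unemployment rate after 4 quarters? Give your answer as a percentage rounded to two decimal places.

Unemployment rate after four quarters ≈ 1.69%.

With a fixed labor force, u_{t+1} = u_t + s·(1−u_t) − f·u_t = u_t·(1−s−f) + s.
Here 1−s−f = 0.477 and s = 0.009.
u_1 = 0.012000 × 0.477 + 0.009 = 0.014724.
u_2 = 0.014724 × 0.477 + 0.009 = 0.016023.
u_3 = 0.016023 × 0.477 + 0.009 = 0.016643.
u_4 = 0.016643 × 0.477 + 0.009 = 0.016939.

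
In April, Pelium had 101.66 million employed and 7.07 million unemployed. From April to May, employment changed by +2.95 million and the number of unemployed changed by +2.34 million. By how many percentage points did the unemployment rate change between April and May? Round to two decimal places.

The unemployment rate changed by +1.75 percentage points.

April: labor force = 101.66 + 7.07 = 108.73; u = 7.07/108.73 = 6.50%.
May: labor force = 104.61 + 9.41 = 114.02; u = 9.41/114.02 = 8.25%.
Change = 8.25% − 6.50% = +1.75 pp.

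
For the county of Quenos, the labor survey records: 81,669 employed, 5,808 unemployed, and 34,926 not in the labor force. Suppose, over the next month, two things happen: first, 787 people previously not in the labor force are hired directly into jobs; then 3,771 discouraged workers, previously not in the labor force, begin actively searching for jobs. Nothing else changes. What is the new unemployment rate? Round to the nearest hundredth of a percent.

Initially, labor force = 81,669 + 5,808 = 87,477, so u = 5,808/87,477 = 6.64%.
After the first change, employed and labor force both rise by 787; unemployed unchanged → E = 82,456, U = 5,808, labor force = 88,264.
After the second change, unemployed and labor force both rise by 3,771 → E = 82,456, U = 9,579, labor force = 92,035.
New unemployment rate = 9,579 / 92,035 = 10.41%.

New unemployment rate ≈ 10.41%.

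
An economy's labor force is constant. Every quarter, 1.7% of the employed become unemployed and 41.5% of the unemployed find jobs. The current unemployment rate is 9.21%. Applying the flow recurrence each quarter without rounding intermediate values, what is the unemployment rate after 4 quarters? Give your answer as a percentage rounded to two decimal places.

Unemployment rate after four quarters ≈ 4.48%.

With a fixed labor force, u_{t+1} = u_t + s·(1−u_t) − f·u_t = u_t·(1−s−f) + s.
Here 1−s−f = 0.568 and s = 0.017.
u_1 = 0.092100 × 0.568 + 0.017 = 0.069313.
u_2 = 0.069313 × 0.568 + 0.017 = 0.056370.
u_3 = 0.056370 × 0.568 + 0.017 = 0.049018.
u_4 = 0.049018 × 0.568 + 0.017 = 0.044842.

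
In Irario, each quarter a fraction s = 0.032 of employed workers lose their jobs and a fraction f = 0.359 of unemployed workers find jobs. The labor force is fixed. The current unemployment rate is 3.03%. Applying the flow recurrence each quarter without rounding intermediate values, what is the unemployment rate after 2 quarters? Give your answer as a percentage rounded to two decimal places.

Unemployment rate after two quarters ≈ 6.27%.

With a fixed labor force, u_{t+1} = u_t + s·(1−u_t) − f·u_t = u_t·(1−s−f) + s.
Here 1−s−f = 0.609 and s = 0.032.
u_1 = 0.030300 × 0.609 + 0.032 = 0.050453.
u_2 = 0.050453 × 0.609 + 0.032 = 0.062726.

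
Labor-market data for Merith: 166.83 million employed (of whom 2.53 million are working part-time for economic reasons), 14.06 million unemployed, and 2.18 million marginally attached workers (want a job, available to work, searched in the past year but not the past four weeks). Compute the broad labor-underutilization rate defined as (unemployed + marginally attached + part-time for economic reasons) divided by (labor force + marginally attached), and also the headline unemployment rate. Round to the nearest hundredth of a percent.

Labor force = 166.83 + 14.06 = 180.89 million.
Numerator = 14.06 + 2.18 + 2.53 = 18.77 million.
Denominator = 180.89 + 2.18 = 183.07 million.
Broad rate = 18.77 / 183.07 = 10.25%.
Headline unemployment rate = 14.06 / 180.89 = 7.77%.

Broad underutilization rate ≈ 10.25%; headline unemployment rate ≈ 7.77%.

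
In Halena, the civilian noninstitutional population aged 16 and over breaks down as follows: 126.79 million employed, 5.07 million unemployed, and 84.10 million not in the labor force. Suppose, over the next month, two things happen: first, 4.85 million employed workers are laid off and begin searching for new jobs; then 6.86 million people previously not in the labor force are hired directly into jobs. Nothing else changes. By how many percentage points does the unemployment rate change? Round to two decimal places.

The unemployment rate changes by +3.31 percentage points.

Initially, labor force = 126.79 + 5.07 = 131.86 million, so u = 5.07/131.86 = 3.84%.
After the first change, employed falls and unemployed rises by 4.85; labor force unchanged → E = 121.94, U = 9.92, labor force = 131.86 million.
After the second change, employed and labor force both rise by 6.86; unemployed unchanged → E = 128.80, U = 9.92, labor force = 138.72 million.
New unemployment rate = 9.92 / 138.72 = 7.15%.
Change = 7.15% − 3.84% = +3.31 percentage points.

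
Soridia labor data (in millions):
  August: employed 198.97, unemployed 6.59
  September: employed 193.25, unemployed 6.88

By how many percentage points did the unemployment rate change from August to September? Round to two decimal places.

August: labor force = 198.97 + 6.59 = 205.56; u = 6.59/205.56 = 3.21%.
September: labor force = 193.25 + 6.88 = 200.13; u = 6.88/200.13 = 3.44%.
Change = 3.44% − 3.21% = +0.23 pp.

The unemployment rate changed by +0.23 percentage points.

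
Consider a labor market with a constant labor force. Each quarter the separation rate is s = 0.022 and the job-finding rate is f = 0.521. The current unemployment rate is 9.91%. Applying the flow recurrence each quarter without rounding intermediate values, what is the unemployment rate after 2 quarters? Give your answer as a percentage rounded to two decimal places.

Unemployment rate after two quarters ≈ 5.28%.

With a fixed labor force, u_{t+1} = u_t + s·(1−u_t) − f·u_t = u_t·(1−s−f) + s.
Here 1−s−f = 0.457 and s = 0.022.
u_1 = 0.099100 × 0.457 + 0.022 = 0.067289.
u_2 = 0.067289 × 0.457 + 0.022 = 0.052751.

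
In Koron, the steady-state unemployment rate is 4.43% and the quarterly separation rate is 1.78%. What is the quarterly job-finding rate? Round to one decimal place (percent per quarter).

From u* = s/(s+f): f = s·(1−u)/u.
f = 1.78 × (1 − 0.0443) / 0.0443 = 1.7011 / 0.0443 ≈ 38.4% per quarter.

Job-finding rate ≈ 38.4% per quarter.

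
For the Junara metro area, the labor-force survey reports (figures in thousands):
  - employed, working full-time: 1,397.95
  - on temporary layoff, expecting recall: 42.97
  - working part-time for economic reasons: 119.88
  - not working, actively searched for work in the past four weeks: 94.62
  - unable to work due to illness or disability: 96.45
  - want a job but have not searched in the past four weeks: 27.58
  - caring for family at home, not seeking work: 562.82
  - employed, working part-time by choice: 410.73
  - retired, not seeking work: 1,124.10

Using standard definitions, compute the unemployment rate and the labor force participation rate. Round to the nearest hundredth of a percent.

Unemployment rate ≈ 6.66%; labor force participation rate ≈ 53.29%.

Employed = 1,397.95 + 119.88 + 410.73 = 1,928.56 thousand (anyone who worked, including part-time for economic reasons, counts as employed).
Unemployed = 42.97 + 94.62 = 137.59 thousand (jobless and actively searching, or on temporary layoff).
Labor force = 1,928.56 + 137.59 = 2,066.15 thousand.
Not in labor force = 96.45 + 27.58 + 562.82 + 1,124.10 = 1,810.95 thousand (those not working and not actively searching are outside the labor force — including those who want a job but have given up searching).
Civilian working-age population = 2,066.15 + 1,810.95 = 3,877.10 thousand.
Unemployment rate = 137.59 / 2,066.15 = 6.66%.
Labor force participation rate = 2,066.15 / 3,877.10 = 53.29%.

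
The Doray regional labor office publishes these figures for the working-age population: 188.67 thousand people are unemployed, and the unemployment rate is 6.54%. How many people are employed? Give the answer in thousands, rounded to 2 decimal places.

About 2,696.19 thousand are employed.

Labor force = U / u = 188.67 / 0.0654 ≈ 2,884.86 thousand.
Employed = labor force − unemployed = 2,884.86 − 188.67 = 2,696.19 thousand.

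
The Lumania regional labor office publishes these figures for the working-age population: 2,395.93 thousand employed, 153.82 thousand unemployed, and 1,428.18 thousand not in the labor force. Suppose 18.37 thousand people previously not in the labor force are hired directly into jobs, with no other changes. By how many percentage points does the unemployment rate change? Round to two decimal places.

Initially, labor force = 2,395.93 + 153.82 = 2,549.75 thousand, so u = 153.82/2,549.75 = 6.03%.
After the change, employed and labor force both rise by 18.37; unemployed unchanged → E = 2,414.30, U = 153.82, labor force = 2,568.12 thousand.
New unemployment rate = 153.82 / 2,568.12 = 5.99%.
Change = 5.99% − 6.03% = −0.04 percentage points.

The unemployment rate changes by −0.04 percentage points.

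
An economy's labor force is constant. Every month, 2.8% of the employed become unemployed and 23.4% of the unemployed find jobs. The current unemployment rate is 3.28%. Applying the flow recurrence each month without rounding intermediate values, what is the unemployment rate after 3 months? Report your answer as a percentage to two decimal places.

With a fixed labor force, u_{t+1} = u_t + s·(1−u_t) − f·u_t = u_t·(1−s−f) + s.
Here 1−s−f = 0.738 and s = 0.028.
u_1 = 0.032800 × 0.738 + 0.028 = 0.052206.
u_2 = 0.052206 × 0.738 + 0.028 = 0.066528.
u_3 = 0.066528 × 0.738 + 0.028 = 0.077098.

Unemployment rate after three months ≈ 7.71%.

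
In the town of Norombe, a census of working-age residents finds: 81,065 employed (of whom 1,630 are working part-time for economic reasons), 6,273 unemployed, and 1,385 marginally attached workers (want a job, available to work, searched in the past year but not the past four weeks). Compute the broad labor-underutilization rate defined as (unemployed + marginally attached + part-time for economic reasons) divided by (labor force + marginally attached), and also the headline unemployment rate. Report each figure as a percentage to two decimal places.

Labor force = 81,065 + 6,273 = 87,338.
Numerator = 6,273 + 1,385 + 1,630 = 9,288.
Denominator = 87,338 + 1,385 = 88,723.
Broad rate = 9,288 / 88,723 = 10.47%.
Headline unemployment rate = 6,273 / 87,338 = 7.18%.

Broad underutilization rate ≈ 10.47%; headline unemployment rate ≈ 7.18%.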